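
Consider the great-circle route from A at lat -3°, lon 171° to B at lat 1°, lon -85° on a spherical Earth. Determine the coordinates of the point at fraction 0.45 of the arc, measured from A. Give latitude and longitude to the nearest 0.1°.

≈ lat -1.8°, lon -142.2°

From cos δ = sin φ₁ sin φ₂ + cos φ₁ cos φ₂ cos Δλ, the central angle is δ ≈ 1.816 rad (104.0°).
Interpolate at f = 0.45 with slerp weights a = sin((1−f)δ)/sin δ ≈ 0.867, b = sin(fδ)/sin δ ≈ 0.752.
p = a·p₁ + b·p₂ ≈ (-0.789, -0.613, -0.032); φ = arcsin(p_z) ≈ -1.85°, λ = atan2(p_y, p_x) ≈ -142.15°.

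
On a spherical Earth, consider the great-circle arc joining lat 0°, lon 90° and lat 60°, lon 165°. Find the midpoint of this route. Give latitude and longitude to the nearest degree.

Write both endpoints as unit vectors p₁, p₂ with components (cos φ cos λ, cos φ sin λ, sin φ).
The central angle between the endpoints is δ = arccos(p₁·p₂) ≈ 1.441 rad (82.6°).
Interpolate at f = 1/2 with slerp weights a = sin((1−f)δ)/sin δ ≈ 0.665, b = sin(fδ)/sin δ ≈ 0.665.
p = a·p₁ + b·p₂ ≈ (-0.321, 0.751, 0.576); φ = arcsin(p_z) ≈ 35.19°, λ = atan2(p_y, p_x) ≈ 113.15°.

≈ lat 35°, lon 113°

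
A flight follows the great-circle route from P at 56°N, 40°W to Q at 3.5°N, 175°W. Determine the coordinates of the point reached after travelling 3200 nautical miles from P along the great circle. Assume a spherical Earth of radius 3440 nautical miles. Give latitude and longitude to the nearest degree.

≈ 52°N, 140°W

Convert each endpoint to a unit vector on the sphere (x = cos φ cos λ, y = cos φ sin λ, z = sin φ).
The central angle between the endpoints is δ = arccos(p₁·p₂) ≈ 1.922 rad (110.1°). The total great-circle distance is δ·R ≈ 1.922 × 3440 ≈ 6612 nmi, so the target fraction is f = 3200/6612 ≈ 0.484.
Interpolate at f ≈ 0.484 with slerp weights a = sin((1−f)δ)/sin δ ≈ 0.891, b = sin(fδ)/sin δ ≈ 0.854.
p = a·p₁ + b·p₂ ≈ (-0.467, -0.395, 0.791); φ = arcsin(p_z) ≈ 52.29°, λ = atan2(p_y, p_x) ≈ -139.81°.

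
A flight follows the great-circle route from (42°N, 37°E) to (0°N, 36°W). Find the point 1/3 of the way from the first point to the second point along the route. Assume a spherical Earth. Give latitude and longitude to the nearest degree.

Convert each endpoint to a unit vector on the sphere (x = cos φ cos λ, y = cos φ sin λ, z = sin φ).
The central angle between the endpoints is δ = arccos(p₁·p₂) ≈ 1.352 rad (77.5°).
Interpolate at f = 1/3 with slerp weights a = sin((1−f)δ)/sin δ ≈ 0.803, b = sin(fδ)/sin δ ≈ 0.446.
p = a·p₁ + b·p₂ ≈ (0.838, 0.097, 0.537); φ = arcsin(p_z) ≈ 32.51°, λ = atan2(p_y, p_x) ≈ 6.61°.

≈ (33°N, 7°E)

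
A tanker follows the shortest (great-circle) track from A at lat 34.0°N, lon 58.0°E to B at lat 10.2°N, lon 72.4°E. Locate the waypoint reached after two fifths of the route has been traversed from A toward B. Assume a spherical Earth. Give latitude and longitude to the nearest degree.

The haversine formula gives a central angle δ ≈ 0.475 rad (27.2°) between the endpoints.
Interpolate at f = 2/5 with slerp weights a = sin((1−f)δ)/sin δ ≈ 0.615, b = sin(fδ)/sin δ ≈ 0.413.
p = a·p₁ + b·p₂ ≈ (0.393, 0.820, 0.417); φ = arcsin(p_z) ≈ 24.64°, λ = atan2(p_y, p_x) ≈ 64.38°.

≈ lat 25°N, lon 64°E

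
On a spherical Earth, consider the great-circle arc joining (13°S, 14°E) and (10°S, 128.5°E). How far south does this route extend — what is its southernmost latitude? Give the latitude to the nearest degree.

The great circle lies in the plane with unit normal n̂ = (p₁ × p₂)/|p₁ × p₂|.
Here n̂_z ≈ +0.935; the vertex latitude is φ_max = arccos|n̂_z| ≈ 20.7°.
Check via Clairaut: cos φ_max = |cos φ₁| · sin C = cos(13.0°)·sin(106.2°) ≈ 0.935, again giving ≈ 20.7°.

≈ 21°S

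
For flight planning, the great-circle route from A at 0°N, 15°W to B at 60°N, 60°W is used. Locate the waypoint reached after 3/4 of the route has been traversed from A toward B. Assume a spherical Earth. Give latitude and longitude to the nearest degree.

Convert each endpoint to a unit vector on the sphere (x = cos φ cos λ, y = cos φ sin λ, z = sin φ).
The central angle between the endpoints is δ = arccos(p₁·p₂) ≈ 1.209 rad (69.3°).
Interpolate at f = 3/4 with slerp weights a = sin((1−f)δ)/sin δ ≈ 0.318, b = sin(fδ)/sin δ ≈ 0.842.
p = a·p₁ + b·p₂ ≈ (0.518, -0.447, 0.729); φ = arcsin(p_z) ≈ 46.83°, λ = atan2(p_y, p_x) ≈ -40.79°.

≈ 47°N, 41°W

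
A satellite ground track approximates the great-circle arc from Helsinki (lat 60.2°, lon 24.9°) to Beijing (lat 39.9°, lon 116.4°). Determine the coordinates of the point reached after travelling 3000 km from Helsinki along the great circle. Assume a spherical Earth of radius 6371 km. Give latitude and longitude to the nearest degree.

Write both endpoints as unit vectors p₁, p₂ with components (cos φ cos λ, cos φ sin λ, sin φ).
The central angle between the endpoints is δ = arccos(p₁·p₂) ≈ 0.992 rad (56.9°). The total great-circle distance is δ·R ≈ 0.992 × 6371 ≈ 6323 km, so the target fraction is f = 3000/6323 ≈ 0.474.
Interpolate at f ≈ 0.474 with slerp weights a = sin((1−f)δ)/sin δ ≈ 0.595, b = sin(fδ)/sin δ ≈ 0.542.
p = a·p₁ + b·p₂ ≈ (0.083, 0.497, 0.864); φ = arcsin(p_z) ≈ 59.75°, λ = atan2(p_y, p_x) ≈ 80.47°.

≈ lat 60°, lon 80°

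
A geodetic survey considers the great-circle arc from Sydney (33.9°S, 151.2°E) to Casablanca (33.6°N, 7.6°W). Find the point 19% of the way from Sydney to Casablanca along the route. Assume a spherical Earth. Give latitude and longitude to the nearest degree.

≈ (26°S, 116°E)

The haversine formula gives a central angle δ ≈ 2.834 rad (162.4°) between the endpoints.
Interpolate at f = 0.19 with slerp weights a = sin((1−f)δ)/sin δ ≈ 2.475, b = sin(fδ)/sin δ ≈ 1.696.
p = a·p₁ + b·p₂ ≈ (-0.400, 0.803, -0.442); φ = arcsin(p_z) ≈ -26.23°, λ = atan2(p_y, p_x) ≈ 116.48°.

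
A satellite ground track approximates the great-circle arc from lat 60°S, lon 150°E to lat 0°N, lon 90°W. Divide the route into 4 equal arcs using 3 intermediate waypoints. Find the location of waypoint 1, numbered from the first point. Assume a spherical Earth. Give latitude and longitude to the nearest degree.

The haversine formula gives a central angle δ ≈ 1.823 rad (104.5°) between the endpoints.
Interpolate at f = 1/4 with slerp weights a = sin((1−f)δ)/sin δ ≈ 1.012, b = sin(fδ)/sin δ ≈ 0.455.
p = a·p₁ + b·p₂ ≈ (-0.438, -0.202, -0.876); φ = arcsin(p_z) ≈ -61.17°, λ = atan2(p_y, p_x) ≈ -155.26°.

≈ lat 61°S, lon 155°W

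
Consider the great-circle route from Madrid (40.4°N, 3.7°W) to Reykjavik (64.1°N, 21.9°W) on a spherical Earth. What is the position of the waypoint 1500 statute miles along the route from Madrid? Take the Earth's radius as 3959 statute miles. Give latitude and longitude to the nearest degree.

≈ 60°N, 17°W

Convert each endpoint to a unit vector on the sphere (x = cos φ cos λ, y = cos φ sin λ, z = sin φ).
The central angle between the endpoints is δ = arccos(p₁·p₂) ≈ 0.453 rad (26.0°). The total great-circle distance is δ·R ≈ 0.453 × 3959 ≈ 1794 mi, so the target fraction is f = 1500/1794 ≈ 0.836.
Interpolate at f ≈ 0.836 with slerp weights a = sin((1−f)δ)/sin δ ≈ 0.170, b = sin(fδ)/sin δ ≈ 0.845.
p = a·p₁ + b·p₂ ≈ (0.471, -0.146, 0.870); φ = arcsin(p_z) ≈ 60.44°, λ = atan2(p_y, p_x) ≈ -17.21°.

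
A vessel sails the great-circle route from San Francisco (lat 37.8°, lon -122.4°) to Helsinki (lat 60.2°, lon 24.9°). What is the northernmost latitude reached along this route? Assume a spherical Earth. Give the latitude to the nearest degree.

≈ 77°

The great circle lies in the plane with unit normal n̂ = (p₁ × p₂)/|p₁ × p₂|.
Here n̂_z ≈ +0.217; the vertex latitude is φ_max = arccos|n̂_z| ≈ 77.5°.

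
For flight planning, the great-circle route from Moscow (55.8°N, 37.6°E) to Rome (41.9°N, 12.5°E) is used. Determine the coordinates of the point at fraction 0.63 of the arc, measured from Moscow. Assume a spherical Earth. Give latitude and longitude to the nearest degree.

Write both endpoints as unit vectors p₁, p₂ with components (cos φ cos λ, cos φ sin λ, sin φ).
The central angle between the endpoints is δ = arccos(p₁·p₂) ≈ 0.373 rad (21.4°).
Interpolate at f = 0.63 with slerp weights a = sin((1−f)δ)/sin δ ≈ 0.378, b = sin(fδ)/sin δ ≈ 0.639.
p = a·p₁ + b·p₂ ≈ (0.632, 0.232, 0.739); φ = arcsin(p_z) ≈ 47.64°, λ = atan2(p_y, p_x) ≈ 20.18°.

≈ 48°N, 20°E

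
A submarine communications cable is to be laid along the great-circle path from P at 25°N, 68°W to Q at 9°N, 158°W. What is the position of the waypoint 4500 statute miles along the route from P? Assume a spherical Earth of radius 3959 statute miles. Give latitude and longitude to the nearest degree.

≈ 17°N, 138°W

The haversine formula gives a central angle δ ≈ 1.505 rad (86.2°) between the endpoints. The total great-circle distance is δ·R ≈ 1.505 × 3959 ≈ 5957 mi, so the target fraction is f = 4500/5957 ≈ 0.755.
Interpolate at f ≈ 0.755 with slerp weights a = sin((1−f)δ)/sin δ ≈ 0.361, b = sin(fδ)/sin δ ≈ 0.909.
p = a·p₁ + b·p₂ ≈ (-0.710, -0.639, 0.295); φ = arcsin(p_z) ≈ 17.13°, λ = atan2(p_y, p_x) ≈ -138.01°.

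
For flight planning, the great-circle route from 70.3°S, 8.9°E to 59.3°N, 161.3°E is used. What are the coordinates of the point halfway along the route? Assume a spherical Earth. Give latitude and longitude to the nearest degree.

≈ 17°S, 125°E

Write both endpoints as unit vectors p₁, p₂ with components (cos φ cos λ, cos φ sin λ, sin φ).
The central angle between the endpoints is δ = arccos(p₁·p₂) ≈ 2.865 rad (164.2°).
Interpolate at f = 1/2 with slerp weights a = sin((1−f)δ)/sin δ ≈ 3.629, b = sin(fδ)/sin δ ≈ 3.629.
p = a·p₁ + b·p₂ ≈ (-0.546, 0.783, -0.296); φ = arcsin(p_z) ≈ -17.23°, λ = atan2(p_y, p_x) ≈ 124.90°.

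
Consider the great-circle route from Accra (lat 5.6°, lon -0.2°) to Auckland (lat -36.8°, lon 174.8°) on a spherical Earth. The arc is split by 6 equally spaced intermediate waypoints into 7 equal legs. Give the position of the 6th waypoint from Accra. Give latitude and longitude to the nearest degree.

≈ lat -58°, lon 168°

The haversine formula gives a central angle δ ≈ 2.591 rad (148.5°) between the endpoints.
Interpolate at f = 6/7 with slerp weights a = sin((1−f)δ)/sin δ ≈ 0.692, b = sin(fδ)/sin δ ≈ 1.522.
p = a·p₁ + b·p₂ ≈ (-0.525, 0.108, -0.844); φ = arcsin(p_z) ≈ -57.58°, λ = atan2(p_y, p_x) ≈ 168.37°.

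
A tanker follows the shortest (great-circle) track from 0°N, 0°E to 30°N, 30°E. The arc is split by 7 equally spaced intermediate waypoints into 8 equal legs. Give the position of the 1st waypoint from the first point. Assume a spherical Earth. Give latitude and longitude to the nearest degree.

The haversine formula gives a central angle δ ≈ 0.723 rad (41.4°) between the endpoints.
Interpolate at f = 1/8 with slerp weights a = sin((1−f)δ)/sin δ ≈ 0.894, b = sin(fδ)/sin δ ≈ 0.136.
p = a·p₁ + b·p₂ ≈ (0.996, 0.059, 0.068); φ = arcsin(p_z) ≈ 3.91°, λ = atan2(p_y, p_x) ≈ 3.39°.

≈ 4°N, 3°E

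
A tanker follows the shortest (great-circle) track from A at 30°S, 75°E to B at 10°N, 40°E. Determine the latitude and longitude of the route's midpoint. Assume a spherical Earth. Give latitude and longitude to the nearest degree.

Convert each endpoint to a unit vector on the sphere (x = cos φ cos λ, y = cos φ sin λ, z = sin φ).
The central angle between the endpoints is δ = arccos(p₁·p₂) ≈ 0.912 rad (52.3°).
Interpolate at f = 1/2 with slerp weights a = sin((1−f)δ)/sin δ ≈ 0.557, b = sin(fδ)/sin δ ≈ 0.557.
p = a·p₁ + b·p₂ ≈ (0.545, 0.818, -0.182); φ = arcsin(p_z) ≈ -10.47°, λ = atan2(p_y, p_x) ≈ 56.34°.

≈ 10°S, 56°E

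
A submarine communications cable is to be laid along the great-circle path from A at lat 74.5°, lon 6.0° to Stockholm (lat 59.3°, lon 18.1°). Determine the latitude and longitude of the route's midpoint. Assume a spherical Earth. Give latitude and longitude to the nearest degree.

≈ lat 67°, lon 14°

The haversine formula gives a central angle δ ≈ 0.277 rad (15.8°) between the endpoints.
Interpolate at f = 1/2 with slerp weights a = sin((1−f)δ)/sin δ ≈ 0.505, b = sin(fδ)/sin δ ≈ 0.505.
p = a·p₁ + b·p₂ ≈ (0.379, 0.094, 0.921); φ = arcsin(p_z) ≈ 67.00°, λ = atan2(p_y, p_x) ≈ 13.95°.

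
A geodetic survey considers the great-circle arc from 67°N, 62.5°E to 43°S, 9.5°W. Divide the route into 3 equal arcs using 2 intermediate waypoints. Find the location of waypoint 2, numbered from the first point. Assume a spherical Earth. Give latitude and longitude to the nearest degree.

From cos δ = sin φ₁ sin φ₂ + cos φ₁ cos φ₂ cos Δλ, the central angle is δ ≈ 2.141 rad (122.6°).
Interpolate at f = 2/3 with slerp weights a = sin((1−f)δ)/sin δ ≈ 0.777, b = sin(fδ)/sin δ ≈ 1.175.
p = a·p₁ + b·p₂ ≈ (0.988, 0.128, -0.086); φ = arcsin(p_z) ≈ -4.94°, λ = atan2(p_y, p_x) ≈ 7.35°.

≈ 5°S, 7°E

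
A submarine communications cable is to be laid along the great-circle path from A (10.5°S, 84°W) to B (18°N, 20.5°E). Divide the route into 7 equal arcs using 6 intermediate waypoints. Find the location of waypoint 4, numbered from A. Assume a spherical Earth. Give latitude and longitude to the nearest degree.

Convert each endpoint to a unit vector on the sphere (x = cos φ cos λ, y = cos φ sin λ, z = sin φ).
The central angle between the endpoints is δ = arccos(p₁·p₂) ≈ 1.865 rad (106.9°).
Interpolate at f = 4/7 with slerp weights a = sin((1−f)δ)/sin δ ≈ 0.749, b = sin(fδ)/sin δ ≈ 0.915.
p = a·p₁ + b·p₂ ≈ (0.892, -0.428, 0.146); φ = arcsin(p_z) ≈ 8.40°, λ = atan2(p_y, p_x) ≈ -25.64°.

≈ (8°N, 26°W)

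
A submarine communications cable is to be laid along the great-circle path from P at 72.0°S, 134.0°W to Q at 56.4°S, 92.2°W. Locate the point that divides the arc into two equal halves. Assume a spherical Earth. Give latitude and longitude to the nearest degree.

≈ 66°S, 107°W

The haversine formula gives a central angle δ ≈ 0.404 rad (23.1°) between the endpoints.
Interpolate at f = 1/2 with slerp weights a = sin((1−f)δ)/sin δ ≈ 0.510, b = sin(fδ)/sin δ ≈ 0.510.
p = a·p₁ + b·p₂ ≈ (-0.120, -0.396, -0.910); φ = arcsin(p_z) ≈ -65.57°, λ = atan2(p_y, p_x) ≈ -106.92°.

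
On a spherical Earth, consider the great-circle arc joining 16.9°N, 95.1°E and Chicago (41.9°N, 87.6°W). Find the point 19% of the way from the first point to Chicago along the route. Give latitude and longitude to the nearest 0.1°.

From cos δ = sin φ₁ sin φ₂ + cos φ₁ cos φ₂ cos Δλ, the central angle is δ ≈ 2.114 rad (121.1°).
Interpolate at f = 0.19 with slerp weights a = sin((1−f)δ)/sin δ ≈ 1.157, b = sin(fδ)/sin δ ≈ 0.457.
p = a·p₁ + b·p₂ ≈ (-0.084, 0.763, 0.641); φ = arcsin(p_z) ≈ 39.89°, λ = atan2(p_y, p_x) ≈ 96.30°.

≈ 39.9°N, 96.3°E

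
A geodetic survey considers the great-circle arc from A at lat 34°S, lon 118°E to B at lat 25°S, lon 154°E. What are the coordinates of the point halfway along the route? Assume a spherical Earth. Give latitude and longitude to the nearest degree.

The haversine formula gives a central angle δ ≈ 0.566 rad (32.4°) between the endpoints.
Interpolate at f = 1/2 with slerp weights a = sin((1−f)δ)/sin δ ≈ 0.521, b = sin(fδ)/sin δ ≈ 0.521.
p = a·p₁ + b·p₂ ≈ (-0.627, 0.588, -0.511); φ = arcsin(p_z) ≈ -30.75°, λ = atan2(p_y, p_x) ≈ 136.83°.

≈ lat 31°S, lon 137°E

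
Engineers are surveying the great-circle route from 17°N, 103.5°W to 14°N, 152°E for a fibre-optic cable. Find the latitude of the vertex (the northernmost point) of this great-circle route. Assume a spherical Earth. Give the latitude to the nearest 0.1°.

≈ 24.5°N

The great circle lies in the plane with unit normal n̂ = (p₁ × p₂)/|p₁ × p₂|.
Here n̂_z ≈ -0.910; the vertex latitude is φ_max = arccos|n̂_z| ≈ 24.5°.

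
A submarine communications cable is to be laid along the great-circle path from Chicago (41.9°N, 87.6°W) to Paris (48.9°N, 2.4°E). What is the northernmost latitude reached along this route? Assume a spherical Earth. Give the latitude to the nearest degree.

The great circle lies in the plane with unit normal n̂ = (p₁ × p₂)/|p₁ × p₂|.
Here n̂_z ≈ +0.566; the vertex latitude is φ_max = arccos|n̂_z| ≈ 55.5°.
Check via Clairaut: cos φ_max = |cos φ₁| · sin C = cos(41.9°)·sin(49.5°) ≈ 0.566, again giving ≈ 55.5°.

≈ 56°N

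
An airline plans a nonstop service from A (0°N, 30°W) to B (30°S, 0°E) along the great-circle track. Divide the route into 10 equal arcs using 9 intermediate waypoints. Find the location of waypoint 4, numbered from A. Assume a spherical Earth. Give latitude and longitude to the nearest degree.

≈ (12°S, 19°W)

Convert each endpoint to a unit vector on the sphere (x = cos φ cos λ, y = cos φ sin λ, z = sin φ).
The central angle between the endpoints is δ = arccos(p₁·p₂) ≈ 0.723 rad (41.4°).
Interpolate at f = 4/10 with slerp weights a = sin((1−f)δ)/sin δ ≈ 0.635, b = sin(fδ)/sin δ ≈ 0.431.
p = a·p₁ + b·p₂ ≈ (0.923, -0.318, -0.216); φ = arcsin(p_z) ≈ -12.45°, λ = atan2(p_y, p_x) ≈ -18.98°.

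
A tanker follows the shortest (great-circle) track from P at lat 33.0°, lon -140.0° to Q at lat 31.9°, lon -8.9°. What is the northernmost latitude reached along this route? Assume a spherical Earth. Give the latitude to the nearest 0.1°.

≈ 56.9°

The great circle lies in the plane with unit normal n̂ = (p₁ × p₂)/|p₁ × p₂|.
Here n̂_z ≈ +0.545; the vertex latitude is φ_max = arccos|n̂_z| ≈ 56.9°.
Check via Clairaut: cos φ_max = |cos φ₁| · sin C = cos(33.0°)·sin(40.6°) ≈ 0.545, again giving ≈ 56.9°.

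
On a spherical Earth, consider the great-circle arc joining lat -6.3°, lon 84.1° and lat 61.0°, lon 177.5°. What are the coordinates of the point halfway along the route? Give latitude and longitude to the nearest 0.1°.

Convert each endpoint to a unit vector on the sphere (x = cos φ cos λ, y = cos φ sin λ, z = sin φ).
The central angle between the endpoints is δ = arccos(p₁·p₂) ≈ 1.696 rad (97.2°).
Interpolate at f = 1/2 with slerp weights a = sin((1−f)δ)/sin δ ≈ 0.756, b = sin(fδ)/sin δ ≈ 0.756.
p = a·p₁ + b·p₂ ≈ (-0.289, 0.763, 0.578); φ = arcsin(p_z) ≈ 35.31°, λ = atan2(p_y, p_x) ≈ 110.73°.

≈ lat 35.3°, lon 110.7°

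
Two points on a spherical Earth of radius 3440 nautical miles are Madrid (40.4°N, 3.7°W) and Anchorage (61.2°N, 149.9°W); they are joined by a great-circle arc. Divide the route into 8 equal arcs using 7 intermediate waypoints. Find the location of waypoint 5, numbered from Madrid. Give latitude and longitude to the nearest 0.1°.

Convert each endpoint to a unit vector on the sphere (x = cos φ cos λ, y = cos φ sin λ, z = sin φ).
The central angle between the endpoints is δ = arccos(p₁·p₂) ≈ 1.305 rad (74.7°).
Interpolate at f = 5/8 with slerp weights a = sin((1−f)δ)/sin δ ≈ 0.487, b = sin(fδ)/sin δ ≈ 0.755.
p = a·p₁ + b·p₂ ≈ (0.056, -0.206, 0.977); φ = arcsin(p_z) ≈ 77.67°, λ = atan2(p_y, p_x) ≈ -74.89°.

≈ 77.7°N, 74.9°W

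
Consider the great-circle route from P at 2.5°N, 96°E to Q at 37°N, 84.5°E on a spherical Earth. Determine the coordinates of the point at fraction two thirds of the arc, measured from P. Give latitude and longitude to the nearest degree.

≈ 26°N, 89°E

From cos δ = sin φ₁ sin φ₂ + cos φ₁ cos φ₂ cos Δλ, the central angle is δ ≈ 0.630 rad (36.1°).
Interpolate at f = 2/3 with slerp weights a = sin((1−f)δ)/sin δ ≈ 0.354, b = sin(fδ)/sin δ ≈ 0.692.
p = a·p₁ + b·p₂ ≈ (0.016, 0.902, 0.432); φ = arcsin(p_z) ≈ 25.59°, λ = atan2(p_y, p_x) ≈ 88.98°.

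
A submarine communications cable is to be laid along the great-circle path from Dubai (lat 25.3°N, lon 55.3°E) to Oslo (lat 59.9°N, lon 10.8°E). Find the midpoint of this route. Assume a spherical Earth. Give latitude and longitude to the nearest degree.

≈ lat 45°N, lon 40°E

Write both endpoints as unit vectors p₁, p₂ with components (cos φ cos λ, cos φ sin λ, sin φ).
The central angle between the endpoints is δ = arccos(p₁·p₂) ≈ 0.805 rad (46.1°).
Interpolate at f = 1/2 with slerp weights a = sin((1−f)δ)/sin δ ≈ 0.543, b = sin(fδ)/sin δ ≈ 0.543.
p = a·p₁ + b·p₂ ≈ (0.547, 0.455, 0.702); φ = arcsin(p_z) ≈ 44.62°, λ = atan2(p_y, p_x) ≈ 39.73°.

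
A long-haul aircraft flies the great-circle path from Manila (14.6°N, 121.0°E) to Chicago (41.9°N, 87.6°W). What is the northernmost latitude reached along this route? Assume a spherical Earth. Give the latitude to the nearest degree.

≈ 67°N

The great circle lies in the plane with unit normal n̂ = (p₁ × p₂)/|p₁ × p₂|.
Here n̂_z ≈ +0.389; the vertex latitude is φ_max = arccos|n̂_z| ≈ 67.1°.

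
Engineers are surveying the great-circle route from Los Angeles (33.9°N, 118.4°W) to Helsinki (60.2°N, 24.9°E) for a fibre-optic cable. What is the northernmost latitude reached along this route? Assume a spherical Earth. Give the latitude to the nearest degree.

≈ 76°N

The great circle lies in the plane with unit normal n̂ = (p₁ × p₂)/|p₁ × p₂|.
Here n̂_z ≈ +0.249; the vertex latitude is φ_max = arccos|n̂_z| ≈ 75.6°.
Check via Clairaut: cos φ_max = |cos φ₁| · sin C = cos(33.9°)·sin(17.5°) ≈ 0.249, again giving ≈ 75.6°.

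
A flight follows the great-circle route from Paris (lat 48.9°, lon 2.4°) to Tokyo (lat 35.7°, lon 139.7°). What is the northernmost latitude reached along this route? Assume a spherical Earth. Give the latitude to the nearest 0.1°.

The great circle lies in the plane with unit normal n̂ = (p₁ × p₂)/|p₁ × p₂|.
Here n̂_z ≈ +0.362; the vertex latitude is φ_max = arccos|n̂_z| ≈ 68.7°.

≈ 68.7°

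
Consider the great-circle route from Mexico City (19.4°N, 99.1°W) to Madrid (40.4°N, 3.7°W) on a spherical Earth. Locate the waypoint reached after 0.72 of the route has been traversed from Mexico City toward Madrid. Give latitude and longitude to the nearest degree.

Convert each endpoint to a unit vector on the sphere (x = cos φ cos λ, y = cos φ sin λ, z = sin φ).
The central angle between the endpoints is δ = arccos(p₁·p₂) ≈ 1.423 rad (81.5°).
Interpolate at f = 0.72 with slerp weights a = sin((1−f)δ)/sin δ ≈ 0.392, b = sin(fδ)/sin δ ≈ 0.864.
p = a·p₁ + b·p₂ ≈ (0.598, -0.408, 0.690); φ = arcsin(p_z) ≈ 43.64°, λ = atan2(p_y, p_x) ≈ -34.29°.

≈ 44°N, 34°W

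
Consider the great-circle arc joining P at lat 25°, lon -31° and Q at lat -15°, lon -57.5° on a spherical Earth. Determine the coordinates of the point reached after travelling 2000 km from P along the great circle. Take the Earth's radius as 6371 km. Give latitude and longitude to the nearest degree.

≈ lat 10°, lon -42°

Write both endpoints as unit vectors p₁, p₂ with components (cos φ cos λ, cos φ sin λ, sin φ).
The central angle between the endpoints is δ = arccos(p₁·p₂) ≈ 0.831 rad (47.6°). The total great-circle distance is δ·R ≈ 0.831 × 6371 ≈ 5295 km, so the target fraction is f = 2000/5295 ≈ 0.378.
Interpolate at f ≈ 0.378 with slerp weights a = sin((1−f)δ)/sin δ ≈ 0.669, b = sin(fδ)/sin δ ≈ 0.418.
p = a·p₁ + b·p₂ ≈ (0.737, -0.653, 0.175); φ = arcsin(p_z) ≈ 10.06°, λ = atan2(p_y, p_x) ≈ -41.54°.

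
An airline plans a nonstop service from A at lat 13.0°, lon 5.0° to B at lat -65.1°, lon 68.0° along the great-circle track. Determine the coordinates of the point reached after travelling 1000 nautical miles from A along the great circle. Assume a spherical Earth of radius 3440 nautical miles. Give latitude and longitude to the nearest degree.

≈ lat -2°, lon 11°

Convert each endpoint to a unit vector on the sphere (x = cos φ cos λ, y = cos φ sin λ, z = sin φ).
The central angle between the endpoints is δ = arccos(p₁·p₂) ≈ 1.589 rad (91.0°). The total great-circle distance is δ·R ≈ 1.589 × 3440 ≈ 5465 nmi, so the target fraction is f = 1000/5465 ≈ 0.183.
Interpolate at f ≈ 0.183 with slerp weights a = sin((1−f)δ)/sin δ ≈ 0.963, b = sin(fδ)/sin δ ≈ 0.287.
p = a·p₁ + b·p₂ ≈ (0.980, 0.194, -0.043); φ = arcsin(p_z) ≈ -2.49°, λ = atan2(p_y, p_x) ≈ 11.18°.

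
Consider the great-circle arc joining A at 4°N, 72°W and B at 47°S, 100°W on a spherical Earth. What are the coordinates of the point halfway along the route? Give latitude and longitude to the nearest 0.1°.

From cos δ = sin φ₁ sin φ₂ + cos φ₁ cos φ₂ cos Δλ, the central angle is δ ≈ 0.989 rad (56.7°).
Interpolate at f = 1/2 with slerp weights a = sin((1−f)δ)/sin δ ≈ 0.568, b = sin(fδ)/sin δ ≈ 0.568.
p = a·p₁ + b·p₂ ≈ (0.108, -0.920, -0.376); φ = arcsin(p_z) ≈ -22.07°, λ = atan2(p_y, p_x) ≈ -83.32°.

≈ 22.1°S, 83.3°W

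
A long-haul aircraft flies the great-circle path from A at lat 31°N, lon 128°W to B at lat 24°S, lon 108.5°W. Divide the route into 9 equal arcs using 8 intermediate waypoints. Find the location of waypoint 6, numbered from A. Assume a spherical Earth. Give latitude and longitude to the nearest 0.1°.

Write both endpoints as unit vectors p₁, p₂ with components (cos φ cos λ, cos φ sin λ, sin φ).
The central angle between the endpoints is δ = arccos(p₁·p₂) ≈ 1.014 rad (58.1°).
Interpolate at f = 6/9 with slerp weights a = sin((1−f)δ)/sin δ ≈ 0.391, b = sin(fδ)/sin δ ≈ 0.737.
p = a·p₁ + b·p₂ ≈ (-0.420, -0.902, -0.099); φ = arcsin(p_z) ≈ -5.66°, λ = atan2(p_y, p_x) ≈ -114.95°.

≈ lat 5.7°S, lon 114.9°W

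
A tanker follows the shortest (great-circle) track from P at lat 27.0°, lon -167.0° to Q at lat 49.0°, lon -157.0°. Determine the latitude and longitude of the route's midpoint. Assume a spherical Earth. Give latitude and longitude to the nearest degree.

≈ lat 38°, lon -163°

Write both endpoints as unit vectors p₁, p₂ with components (cos φ cos λ, cos φ sin λ, sin φ).
The central angle between the endpoints is δ = arccos(p₁·p₂) ≈ 0.407 rad (23.3°).
Interpolate at f = 1/2 with slerp weights a = sin((1−f)δ)/sin δ ≈ 0.511, b = sin(fδ)/sin δ ≈ 0.511.
p = a·p₁ + b·p₂ ≈ (-0.752, -0.233, 0.617); φ = arcsin(p_z) ≈ 38.10°, λ = atan2(p_y, p_x) ≈ -162.76°.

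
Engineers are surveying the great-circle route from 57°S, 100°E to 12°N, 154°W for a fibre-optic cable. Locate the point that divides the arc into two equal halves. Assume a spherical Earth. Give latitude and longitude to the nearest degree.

≈ 33°S, 174°E

Write both endpoints as unit vectors p₁, p₂ with components (cos φ cos λ, cos φ sin λ, sin φ).
The central angle between the endpoints is δ = arccos(p₁·p₂) ≈ 1.898 rad (108.7°).
Interpolate at f = 1/2 with slerp weights a = sin((1−f)δ)/sin δ ≈ 0.858, b = sin(fδ)/sin δ ≈ 0.858.
p = a·p₁ + b·p₂ ≈ (-0.836, 0.092, -0.541); φ = arcsin(p_z) ≈ -32.78°, λ = atan2(p_y, p_x) ≈ 173.70°.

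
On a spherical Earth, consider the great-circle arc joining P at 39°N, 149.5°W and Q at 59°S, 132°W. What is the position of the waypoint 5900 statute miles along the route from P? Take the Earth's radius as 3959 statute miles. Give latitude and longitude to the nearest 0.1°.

≈ 45.6°S, 136.6°W

From cos δ = sin φ₁ sin φ₂ + cos φ₁ cos φ₂ cos Δλ, the central angle is δ ≈ 1.729 rad (99.1°). The total great-circle distance is δ·R ≈ 1.729 × 3959 ≈ 6846 mi, so the target fraction is f = 5900/6846 ≈ 0.862.
Interpolate at f ≈ 0.862 with slerp weights a = sin((1−f)δ)/sin δ ≈ 0.240, b = sin(fδ)/sin δ ≈ 1.009.
p = a·p₁ + b·p₂ ≈ (-0.508, -0.481, -0.714); φ = arcsin(p_z) ≈ -45.60°, λ = atan2(p_y, p_x) ≈ -136.59°.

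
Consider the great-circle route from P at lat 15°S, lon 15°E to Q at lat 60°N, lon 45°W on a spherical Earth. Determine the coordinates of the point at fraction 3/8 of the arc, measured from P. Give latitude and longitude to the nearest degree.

Convert each endpoint to a unit vector on the sphere (x = cos φ cos λ, y = cos φ sin λ, z = sin φ).
The central angle between the endpoints is δ = arccos(p₁·p₂) ≈ 1.553 rad (89.0°).
Interpolate at f = 3/8 with slerp weights a = sin((1−f)δ)/sin δ ≈ 0.826, b = sin(fδ)/sin δ ≈ 0.550.
p = a·p₁ + b·p₂ ≈ (0.965, 0.012, 0.263); φ = arcsin(p_z) ≈ 15.24°, λ = atan2(p_y, p_x) ≈ 0.70°.

≈ lat 15°N, lon 1°E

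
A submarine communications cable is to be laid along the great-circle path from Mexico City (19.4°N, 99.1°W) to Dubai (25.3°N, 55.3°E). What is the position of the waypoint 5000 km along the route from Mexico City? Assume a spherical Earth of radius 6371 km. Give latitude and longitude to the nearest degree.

≈ (54°N, 62°W)

Convert each endpoint to a unit vector on the sphere (x = cos φ cos λ, y = cos φ sin λ, z = sin φ).
The central angle between the endpoints is δ = arccos(p₁·p₂) ≈ 2.249 rad (128.8°). The total great-circle distance is δ·R ≈ 2.249 × 6371 ≈ 14326 km, so the target fraction is f = 5000/14326 ≈ 0.349.
Interpolate at f ≈ 0.349 with slerp weights a = sin((1−f)δ)/sin δ ≈ 1.276, b = sin(fδ)/sin δ ≈ 0.907.
p = a·p₁ + b·p₂ ≈ (0.277, -0.514, 0.812); φ = arcsin(p_z) ≈ 54.26°, λ = atan2(p_y, p_x) ≈ -61.74°.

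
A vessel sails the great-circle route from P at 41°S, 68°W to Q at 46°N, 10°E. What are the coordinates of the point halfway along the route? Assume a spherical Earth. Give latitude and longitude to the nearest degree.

≈ 3°N, 31°W

Convert each endpoint to a unit vector on the sphere (x = cos φ cos λ, y = cos φ sin λ, z = sin φ).
The central angle between the endpoints is δ = arccos(p₁·p₂) ≈ 1.942 rad (111.3°).
Interpolate at f = 1/2 with slerp weights a = sin((1−f)δ)/sin δ ≈ 0.886, b = sin(fδ)/sin δ ≈ 0.886.
p = a·p₁ + b·p₂ ≈ (0.857, -0.513, 0.056); φ = arcsin(p_z) ≈ 3.21°, λ = atan2(p_y, p_x) ≈ -30.92°.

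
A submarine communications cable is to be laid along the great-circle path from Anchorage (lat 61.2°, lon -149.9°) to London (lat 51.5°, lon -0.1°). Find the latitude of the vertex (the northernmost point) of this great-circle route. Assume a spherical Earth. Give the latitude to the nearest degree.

The great circle lies in the plane with unit normal n̂ = (p₁ × p₂)/|p₁ × p₂|.
Here n̂_z ≈ +0.167; the vertex latitude is φ_max = arccos|n̂_z| ≈ 80.4°.
Check via Clairaut: cos φ_max = |cos φ₁| · sin C = cos(61.2°)·sin(20.3°) ≈ 0.167, again giving ≈ 80.4°.

≈ 80°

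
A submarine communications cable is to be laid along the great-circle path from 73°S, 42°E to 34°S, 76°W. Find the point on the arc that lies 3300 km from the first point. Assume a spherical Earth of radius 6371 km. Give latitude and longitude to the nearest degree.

Write both endpoints as unit vectors p₁, p₂ with components (cos φ cos λ, cos φ sin λ, sin φ).
The central angle between the endpoints is δ = arccos(p₁·p₂) ≈ 1.136 rad (65.1°). The total great-circle distance is δ·R ≈ 1.136 × 6371 ≈ 7239 km, so the target fraction is f = 3300/7239 ≈ 0.456.
Interpolate at f ≈ 0.456 with slerp weights a = sin((1−f)δ)/sin δ ≈ 0.639, b = sin(fδ)/sin δ ≈ 0.546.
p = a·p₁ + b·p₂ ≈ (0.248, -0.314, -0.916); φ = arcsin(p_z) ≈ -66.40°, λ = atan2(p_y, p_x) ≈ -51.67°.

≈ 66°S, 52°W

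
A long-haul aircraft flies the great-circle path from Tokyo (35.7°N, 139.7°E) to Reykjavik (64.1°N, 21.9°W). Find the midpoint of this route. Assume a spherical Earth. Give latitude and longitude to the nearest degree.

≈ (74°N, 121°E)

From cos δ = sin φ₁ sin φ₂ + cos φ₁ cos φ₂ cos Δλ, the central angle is δ ≈ 1.381 rad (79.1°).
Interpolate at f = 1/2 with slerp weights a = sin((1−f)δ)/sin δ ≈ 0.649, b = sin(fδ)/sin δ ≈ 0.649.
p = a·p₁ + b·p₂ ≈ (-0.139, 0.235, 0.962); φ = arcsin(p_z) ≈ 74.16°, λ = atan2(p_y, p_x) ≈ 120.58°.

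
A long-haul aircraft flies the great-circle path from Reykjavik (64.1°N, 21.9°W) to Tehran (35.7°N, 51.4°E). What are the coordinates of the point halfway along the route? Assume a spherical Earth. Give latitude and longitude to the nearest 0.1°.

From cos δ = sin φ₁ sin φ₂ + cos φ₁ cos φ₂ cos Δλ, the central angle is δ ≈ 0.893 rad (51.2°).
Interpolate at f = 1/2 with slerp weights a = sin((1−f)δ)/sin δ ≈ 0.554, b = sin(fδ)/sin δ ≈ 0.554.
p = a·p₁ + b·p₂ ≈ (0.506, 0.262, 0.822); φ = arcsin(p_z) ≈ 55.31°, λ = atan2(p_y, p_x) ≈ 27.35°.

≈ (55.3°N, 27.4°E)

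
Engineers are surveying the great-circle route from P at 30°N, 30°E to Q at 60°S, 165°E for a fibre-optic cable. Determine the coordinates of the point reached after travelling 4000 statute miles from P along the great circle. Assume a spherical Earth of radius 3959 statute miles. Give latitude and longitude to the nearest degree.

≈ 21°S, 58°E

Convert each endpoint to a unit vector on the sphere (x = cos φ cos λ, y = cos φ sin λ, z = sin φ).
The central angle between the endpoints is δ = arccos(p₁·p₂) ≈ 2.403 rad (137.7°). The total great-circle distance is δ·R ≈ 2.403 × 3959 ≈ 9512 mi, so the target fraction is f = 4000/9512 ≈ 0.421.
Interpolate at f ≈ 0.421 with slerp weights a = sin((1−f)δ)/sin δ ≈ 1.461, b = sin(fδ)/sin δ ≈ 1.258.
p = a·p₁ + b·p₂ ≈ (0.489, 0.795, -0.359); φ = arcsin(p_z) ≈ -21.01°, λ = atan2(p_y, p_x) ≈ 58.45°.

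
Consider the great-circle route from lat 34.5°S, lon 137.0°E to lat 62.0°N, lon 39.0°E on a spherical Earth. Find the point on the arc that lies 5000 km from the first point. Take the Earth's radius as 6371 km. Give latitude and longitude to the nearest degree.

Write both endpoints as unit vectors p₁, p₂ with components (cos φ cos λ, cos φ sin λ, sin φ).
The central angle between the endpoints is δ = arccos(p₁·p₂) ≈ 2.158 rad (123.6°). The total great-circle distance is δ·R ≈ 2.158 × 6371 ≈ 13748 km, so the target fraction is f = 5000/13748 ≈ 0.364.
Interpolate at f ≈ 0.364 with slerp weights a = sin((1−f)δ)/sin δ ≈ 1.178, b = sin(fδ)/sin δ ≈ 0.849.
p = a·p₁ + b·p₂ ≈ (-0.400, 0.913, 0.082); φ = arcsin(p_z) ≈ 4.73°, λ = atan2(p_y, p_x) ≈ 113.67°.

≈ lat 5°N, lon 114°E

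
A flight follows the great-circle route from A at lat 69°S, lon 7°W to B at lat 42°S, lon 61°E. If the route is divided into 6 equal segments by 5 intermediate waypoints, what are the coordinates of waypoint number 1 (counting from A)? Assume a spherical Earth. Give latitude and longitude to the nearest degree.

Write both endpoints as unit vectors p₁, p₂ with components (cos φ cos λ, cos φ sin λ, sin φ).
The central angle between the endpoints is δ = arccos(p₁·p₂) ≈ 0.761 rad (43.6°).
Interpolate at f = 1/6 with slerp weights a = sin((1−f)δ)/sin δ ≈ 0.859, b = sin(fδ)/sin δ ≈ 0.183.
p = a·p₁ + b·p₂ ≈ (0.372, 0.082, -0.925); φ = arcsin(p_z) ≈ -67.63°, λ = atan2(p_y, p_x) ≈ 12.40°.

≈ lat 68°S, lon 12°E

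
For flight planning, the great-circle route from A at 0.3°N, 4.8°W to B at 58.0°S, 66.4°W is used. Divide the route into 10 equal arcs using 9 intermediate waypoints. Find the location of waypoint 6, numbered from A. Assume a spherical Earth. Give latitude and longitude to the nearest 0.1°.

Convert each endpoint to a unit vector on the sphere (x = cos φ cos λ, y = cos φ sin λ, z = sin φ).
The central angle between the endpoints is δ = arccos(p₁·p₂) ≈ 1.321 rad (75.7°).
Interpolate at f = 6/10 with slerp weights a = sin((1−f)δ)/sin δ ≈ 0.520, b = sin(fδ)/sin δ ≈ 0.735.
p = a·p₁ + b·p₂ ≈ (0.674, -0.400, -0.621); φ = arcsin(p_z) ≈ -38.35°, λ = atan2(p_y, p_x) ≈ -30.70°.

≈ 38.4°S, 30.7°W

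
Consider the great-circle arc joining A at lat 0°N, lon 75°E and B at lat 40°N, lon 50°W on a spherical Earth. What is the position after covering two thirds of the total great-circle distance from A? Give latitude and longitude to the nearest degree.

Write both endpoints as unit vectors p₁, p₂ with components (cos φ cos λ, cos φ sin λ, sin φ).
The central angle between the endpoints is δ = arccos(p₁·p₂) ≈ 2.026 rad (116.1°).
Interpolate at f = 2/3 with slerp weights a = sin((1−f)δ)/sin δ ≈ 0.696, b = sin(fδ)/sin δ ≈ 1.086.
p = a·p₁ + b·p₂ ≈ (0.715, 0.035, 0.698); φ = arcsin(p_z) ≈ 44.29°, λ = atan2(p_y, p_x) ≈ 2.78°.

≈ lat 44°N, lon 3°E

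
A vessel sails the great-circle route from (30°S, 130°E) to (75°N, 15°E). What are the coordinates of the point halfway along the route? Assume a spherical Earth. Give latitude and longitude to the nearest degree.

≈ (30°N, 113°E)

From cos δ = sin φ₁ sin φ₂ + cos φ₁ cos φ₂ cos Δλ, the central angle is δ ≈ 2.187 rad (125.3°).
Interpolate at f = 1/2 with slerp weights a = sin((1−f)δ)/sin δ ≈ 1.088, b = sin(fδ)/sin δ ≈ 1.088.
p = a·p₁ + b·p₂ ≈ (-0.334, 0.795, 0.507); φ = arcsin(p_z) ≈ 30.46°, λ = atan2(p_y, p_x) ≈ 112.78°.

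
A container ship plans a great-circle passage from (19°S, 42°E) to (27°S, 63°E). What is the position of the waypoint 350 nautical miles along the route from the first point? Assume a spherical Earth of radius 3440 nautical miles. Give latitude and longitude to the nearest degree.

≈ (22°S, 48°E)

Convert each endpoint to a unit vector on the sphere (x = cos φ cos λ, y = cos φ sin λ, z = sin φ).
The central angle between the endpoints is δ = arccos(p₁·p₂) ≈ 0.364 rad (20.9°). The total great-circle distance is δ·R ≈ 0.364 × 3440 ≈ 1254 nmi, so the target fraction is f = 350/1254 ≈ 0.279.
Interpolate at f ≈ 0.279 with slerp weights a = sin((1−f)δ)/sin δ ≈ 0.729, b = sin(fδ)/sin δ ≈ 0.285.
p = a·p₁ + b·p₂ ≈ (0.627, 0.687, -0.367); φ = arcsin(p_z) ≈ -21.50°, λ = atan2(p_y, p_x) ≈ 47.61°.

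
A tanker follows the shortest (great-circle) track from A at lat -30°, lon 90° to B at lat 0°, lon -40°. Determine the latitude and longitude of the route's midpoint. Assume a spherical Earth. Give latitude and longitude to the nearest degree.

Write both endpoints as unit vectors p₁, p₂ with components (cos φ cos λ, cos φ sin λ, sin φ).
The central angle between the endpoints is δ = arccos(p₁·p₂) ≈ 2.161 rad (123.8°).
Interpolate at f = 1/2 with slerp weights a = sin((1−f)δ)/sin δ ≈ 1.062, b = sin(fδ)/sin δ ≈ 1.062.
p = a·p₁ + b·p₂ ≈ (0.814, 0.237, -0.531); φ = arcsin(p_z) ≈ -32.07°, λ = atan2(p_y, p_x) ≈ 16.25°.

≈ lat -32°, lon 16°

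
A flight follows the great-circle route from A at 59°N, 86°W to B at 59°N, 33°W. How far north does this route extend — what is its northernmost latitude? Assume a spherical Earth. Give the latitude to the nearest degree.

The great circle lies in the plane with unit normal n̂ = (p₁ × p₂)/|p₁ × p₂|.
Here n̂_z ≈ +0.474; the vertex latitude is φ_max = arccos|n̂_z| ≈ 61.7°.
Check via Clairaut: cos φ_max = |cos φ₁| · sin C = cos(59.0°)·sin(66.9°) ≈ 0.474, again giving ≈ 61.7°.

≈ 62°N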